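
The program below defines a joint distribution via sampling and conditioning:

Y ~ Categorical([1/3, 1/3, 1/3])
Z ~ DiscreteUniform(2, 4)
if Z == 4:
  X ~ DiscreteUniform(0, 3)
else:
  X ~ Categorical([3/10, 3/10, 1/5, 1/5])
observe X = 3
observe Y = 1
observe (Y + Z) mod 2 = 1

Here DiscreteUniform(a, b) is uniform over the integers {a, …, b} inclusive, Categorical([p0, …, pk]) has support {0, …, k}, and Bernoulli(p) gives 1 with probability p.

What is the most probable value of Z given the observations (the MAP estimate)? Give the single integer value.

Enumerate traces; 2 have nonzero weight after conditioning:
  (Y=1, Z=2, X=3) weight 1/45
  (Y=1, Z=4, X=3) weight 1/36
Group by Z:
  weight(Z=2) = 1/45
  weight(Z=4) = 1/36
Total weight = 1/45 + 1/36 = 1/20
P(Z=2 | obs) = 1/45 / 1/20 = 4/9
P(Z=4 | obs) = 1/36 / 1/20 = 5/9
argmax = 4

argmax_v P(Z = v | obs) = 4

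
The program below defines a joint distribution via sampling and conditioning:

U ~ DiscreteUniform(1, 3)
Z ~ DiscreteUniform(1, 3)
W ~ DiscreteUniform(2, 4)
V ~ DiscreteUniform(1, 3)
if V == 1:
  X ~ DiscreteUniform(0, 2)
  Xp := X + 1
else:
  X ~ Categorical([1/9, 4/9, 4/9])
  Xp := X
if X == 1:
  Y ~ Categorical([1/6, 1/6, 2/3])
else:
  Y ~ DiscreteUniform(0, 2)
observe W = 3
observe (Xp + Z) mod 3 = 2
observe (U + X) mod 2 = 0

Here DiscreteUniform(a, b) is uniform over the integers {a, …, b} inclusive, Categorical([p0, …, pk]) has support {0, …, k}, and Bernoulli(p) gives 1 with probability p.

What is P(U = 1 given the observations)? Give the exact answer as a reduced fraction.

Enumerate traces; 36 have nonzero weight after conditioning:
  (U=1, Z=1, W=3, V=2, X=1, Y=0) weight 2/2187
  (U=1, Z=1, W=3, V=2, X=1, Y=1) weight 2/2187
  (U=1, Z=1, W=3, V=2, X=1, Y=2) weight 8/2187
  (U=1, Z=1, W=3, V=3, X=1, Y=0) weight 2/2187
  (U=1, Z=1, W=3, V=3, X=1, Y=1) weight 2/2187
  (U=1, Z=1, W=3, V=3, X=1, Y=2) weight 8/2187
  (U=1, Z=3, W=3, V=1, X=1, Y=0) weight 1/1458
  (U=1, Z=3, W=3, V=1, X=1, Y=1) weight 1/1458
  (U=2, Z=1, W=3, V=1, X=0, Y=0) weight 1/729
  (U=3, Z=1, W=3, V=2, X=1, Y=0) weight 2/2187
  … 26 more
Group by U:
  weight(U=1) = 11/729
  weight(U=2) = 16/729
  weight(U=3) = 11/729
Total weight = 11/729 + 16/729 + 11/729 = 38/729
P(U=1 | obs) = 11/729 / 38/729 = 11/38
P(U=2 | obs) = 16/729 / 38/729 = 8/19
P(U=3 | obs) = 11/729 / 38/729 = 11/38

P(U = 1 | obs) = 11/38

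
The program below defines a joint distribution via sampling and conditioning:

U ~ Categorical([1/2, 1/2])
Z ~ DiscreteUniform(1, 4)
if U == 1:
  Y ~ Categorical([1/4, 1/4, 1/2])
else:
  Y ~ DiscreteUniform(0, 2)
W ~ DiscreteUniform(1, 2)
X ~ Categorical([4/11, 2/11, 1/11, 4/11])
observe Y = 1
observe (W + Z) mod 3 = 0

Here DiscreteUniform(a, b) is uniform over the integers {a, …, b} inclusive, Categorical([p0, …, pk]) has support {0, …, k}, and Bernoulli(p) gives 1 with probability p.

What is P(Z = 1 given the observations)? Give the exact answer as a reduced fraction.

P(Z = 1 | obs) = 1/3

Enumerate traces; 24 have nonzero weight after conditioning:
  (U=0, Z=1, Y=1, W=2, X=0) weight 1/132
  (U=0, Z=1, Y=1, W=2, X=1) weight 1/264
  (U=0, Z=1, Y=1, W=2, X=2) weight 1/528
  (U=0, Z=1, Y=1, W=2, X=3) weight 1/132
  (U=0, Z=2, Y=1, W=1, X=0) weight 1/132
  (U=0, Z=2, Y=1, W=1, X=1) weight 1/264
  (U=0, Z=2, Y=1, W=1, X=2) weight 1/528
  (U=0, Z=2, Y=1, W=1, X=3) weight 1/132
  (U=0, Z=4, Y=1, W=2, X=0) weight 1/132
  … 15 more
Group by Z:
  weight(Z=1) = 7/192
  weight(Z=2) = 7/192
  weight(Z=4) = 7/192
Total weight = 7/192 + 7/192 + 7/192 = 7/64
P(Z=1 | obs) = 7/192 / 7/64 = 1/3
P(Z=2 | obs) = 7/192 / 7/64 = 1/3
P(Z=4 | obs) = 7/192 / 7/64 = 1/3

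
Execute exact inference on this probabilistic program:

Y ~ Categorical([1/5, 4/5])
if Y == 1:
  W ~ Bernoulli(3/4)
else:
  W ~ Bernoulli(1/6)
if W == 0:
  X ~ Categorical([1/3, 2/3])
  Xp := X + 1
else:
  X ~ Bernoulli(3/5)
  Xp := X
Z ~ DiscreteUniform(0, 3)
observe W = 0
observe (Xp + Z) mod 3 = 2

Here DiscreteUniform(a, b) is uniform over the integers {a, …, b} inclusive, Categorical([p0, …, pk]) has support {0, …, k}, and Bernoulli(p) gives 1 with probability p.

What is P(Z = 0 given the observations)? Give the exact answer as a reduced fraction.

Enumerate traces; 6 have nonzero weight after conditioning:
  (Y=0, W=0, X=0, Z=1) weight 1/72
  (Y=0, W=0, X=1, Z=0) weight 1/36
  (Y=0, W=0, X=1, Z=3) weight 1/36
  (Y=1, W=0, X=0, Z=1) weight 1/60
  (Y=1, W=0, X=1, Z=0) weight 1/30
  (Y=1, W=0, X=1, Z=3) weight 1/30
Group by Z:
  weight(Z=0) = 11/180
  weight(Z=1) = 11/360
  weight(Z=3) = 11/180
Total weight = 11/180 + 11/360 + 11/180 = 11/72
P(Z=0 | obs) = 11/180 / 11/72 = 2/5
P(Z=1 | obs) = 11/360 / 11/72 = 1/5
P(Z=3 | obs) = 11/180 / 11/72 = 2/5

P(Z = 0 | obs) = 2/5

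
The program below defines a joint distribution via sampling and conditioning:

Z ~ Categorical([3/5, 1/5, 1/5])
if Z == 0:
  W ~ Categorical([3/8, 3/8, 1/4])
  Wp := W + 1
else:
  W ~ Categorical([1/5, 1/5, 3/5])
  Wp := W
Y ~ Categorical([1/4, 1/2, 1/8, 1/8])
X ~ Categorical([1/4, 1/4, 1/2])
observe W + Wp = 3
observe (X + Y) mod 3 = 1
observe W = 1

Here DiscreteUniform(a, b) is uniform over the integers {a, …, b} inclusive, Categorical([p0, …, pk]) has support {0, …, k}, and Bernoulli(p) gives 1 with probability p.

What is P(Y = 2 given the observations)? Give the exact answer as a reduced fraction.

Enumerate traces; 4 have nonzero weight after conditioning:
  (Z=0, W=1, Y=0, X=1) weight 9/640
  (Z=0, W=1, Y=1, X=0) weight 9/320
  (Z=0, W=1, Y=2, X=2) weight 9/640
  (Z=0, W=1, Y=3, X=1) weight 9/1280
Group by Y:
  weight(Y=0) = 9/640
  weight(Y=1) = 9/320
  weight(Y=2) = 9/640
  weight(Y=3) = 9/1280
Total weight = 9/640 + 9/320 + 9/640 + 9/1280 = 81/1280
P(Y=0 | obs) = 9/640 / 81/1280 = 2/9
P(Y=1 | obs) = 9/320 / 81/1280 = 4/9
P(Y=2 | obs) = 9/640 / 81/1280 = 2/9
P(Y=3 | obs) = 9/1280 / 81/1280 = 1/9

P(Y = 2 | obs) = 2/9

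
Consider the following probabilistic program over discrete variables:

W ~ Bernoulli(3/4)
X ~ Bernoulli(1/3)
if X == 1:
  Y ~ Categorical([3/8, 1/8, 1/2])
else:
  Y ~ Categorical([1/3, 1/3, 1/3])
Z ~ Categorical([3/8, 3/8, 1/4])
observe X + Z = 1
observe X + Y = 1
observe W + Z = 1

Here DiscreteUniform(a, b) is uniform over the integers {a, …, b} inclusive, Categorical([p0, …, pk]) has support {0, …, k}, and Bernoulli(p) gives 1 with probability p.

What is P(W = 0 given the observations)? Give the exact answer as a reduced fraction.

P(W = 0 | obs) = 16/43

Enumerate traces; 2 have nonzero weight after conditioning:
  (W=0, X=0, Y=1, Z=1) weight 1/48
  (W=1, X=1, Y=0, Z=0) weight 9/256
Group by W:
  weight(W=0) = 1/48
  weight(W=1) = 9/256
Total weight = 1/48 + 9/256 = 43/768
P(W=0 | obs) = 1/48 / 43/768 = 16/43
P(W=1 | obs) = 9/256 / 43/768 = 27/43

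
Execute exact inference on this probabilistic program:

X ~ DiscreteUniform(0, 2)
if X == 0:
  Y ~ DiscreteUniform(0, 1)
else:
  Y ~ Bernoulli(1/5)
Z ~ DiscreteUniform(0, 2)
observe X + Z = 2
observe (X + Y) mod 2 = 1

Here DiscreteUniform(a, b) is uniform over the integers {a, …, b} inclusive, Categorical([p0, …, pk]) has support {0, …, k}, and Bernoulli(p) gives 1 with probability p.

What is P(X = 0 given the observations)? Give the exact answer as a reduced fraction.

Enumerate traces; 3 have nonzero weight after conditioning:
  (X=0, Y=1, Z=2) weight 1/18
  (X=1, Y=0, Z=1) weight 4/45
  (X=2, Y=1, Z=0) weight 1/45
Group by X:
  weight(X=0) = 1/18
  weight(X=1) = 4/45
  weight(X=2) = 1/45
Total weight = 1/18 + 4/45 + 1/45 = 1/6
P(X=0 | obs) = 1/18 / 1/6 = 1/3
P(X=1 | obs) = 4/45 / 1/6 = 8/15
P(X=2 | obs) = 1/45 / 1/6 = 2/15

P(X = 0 | obs) = 1/3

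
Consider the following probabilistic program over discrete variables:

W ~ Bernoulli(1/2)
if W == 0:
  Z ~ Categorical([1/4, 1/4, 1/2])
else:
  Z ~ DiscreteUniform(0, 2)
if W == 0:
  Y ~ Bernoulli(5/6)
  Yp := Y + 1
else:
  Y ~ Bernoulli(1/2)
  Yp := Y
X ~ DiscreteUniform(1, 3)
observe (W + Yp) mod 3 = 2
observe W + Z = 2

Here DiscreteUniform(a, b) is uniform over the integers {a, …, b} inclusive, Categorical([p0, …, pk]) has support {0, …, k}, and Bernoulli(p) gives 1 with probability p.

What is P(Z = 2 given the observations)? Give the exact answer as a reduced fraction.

P(Z = 2 | obs) = 5/7

Enumerate traces; 6 have nonzero weight after conditioning:
  (W=0, Z=2, Y=1, X=1) weight 5/72
  (W=0, Z=2, Y=1, X=2) weight 5/72
  (W=0, Z=2, Y=1, X=3) weight 5/72
  (W=1, Z=1, Y=1, X=1) weight 1/36
  (W=1, Z=1, Y=1, X=2) weight 1/36
  (W=1, Z=1, Y=1, X=3) weight 1/36
Group by Z:
  weight(Z=1) = 1/12
  weight(Z=2) = 5/24
Total weight = 1/12 + 5/24 = 7/24
P(Z=1 | obs) = 1/12 / 7/24 = 2/7
P(Z=2 | obs) = 5/24 / 7/24 = 5/7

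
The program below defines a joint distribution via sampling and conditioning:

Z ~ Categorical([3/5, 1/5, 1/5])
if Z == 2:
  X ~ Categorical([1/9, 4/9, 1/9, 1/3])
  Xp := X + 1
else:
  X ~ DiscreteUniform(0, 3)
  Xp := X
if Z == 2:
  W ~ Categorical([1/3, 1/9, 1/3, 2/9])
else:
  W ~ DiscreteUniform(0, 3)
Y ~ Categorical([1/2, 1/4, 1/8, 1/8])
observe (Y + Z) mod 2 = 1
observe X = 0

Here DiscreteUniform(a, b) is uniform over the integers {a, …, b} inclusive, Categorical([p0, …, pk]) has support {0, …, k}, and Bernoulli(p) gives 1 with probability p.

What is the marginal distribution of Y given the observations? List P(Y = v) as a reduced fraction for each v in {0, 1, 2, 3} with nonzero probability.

P(Y=0) = 6/23, P(Y=1) = 31/69, P(Y=2) = 3/46, P(Y=3) = 31/138

Enumerate traces; 24 have nonzero weight after conditioning:
  (Z=0, X=0, W=0, Y=1) weight 3/320
  (Z=0, X=0, W=0, Y=3) weight 3/640
  (Z=0, X=0, W=1, Y=1) weight 3/320
  (Z=0, X=0, W=1, Y=3) weight 3/640
  (Z=0, X=0, W=2, Y=1) weight 3/320
  (Z=0, X=0, W=2, Y=3) weight 3/640
  (Z=0, X=0, W=3, Y=1) weight 3/320
  (Z=0, X=0, W=3, Y=3) weight 3/640
  (Z=1, X=0, W=0, Y=0) weight 1/160
  (Z=1, X=0, W=0, Y=2) weight 1/640
  … 14 more
Group by Y:
  weight(Y=0) = 1/40
  weight(Y=1) = 31/720
  weight(Y=2) = 1/160
  weight(Y=3) = 31/1440
Total weight = 1/40 + 31/720 + 1/160 + 31/1440 = 23/240
P(Y=0 | obs) = 1/40 / 23/240 = 6/23
P(Y=1 | obs) = 31/720 / 23/240 = 31/69
P(Y=2 | obs) = 1/160 / 23/240 = 3/46
P(Y=3 | obs) = 31/1440 / 23/240 = 31/138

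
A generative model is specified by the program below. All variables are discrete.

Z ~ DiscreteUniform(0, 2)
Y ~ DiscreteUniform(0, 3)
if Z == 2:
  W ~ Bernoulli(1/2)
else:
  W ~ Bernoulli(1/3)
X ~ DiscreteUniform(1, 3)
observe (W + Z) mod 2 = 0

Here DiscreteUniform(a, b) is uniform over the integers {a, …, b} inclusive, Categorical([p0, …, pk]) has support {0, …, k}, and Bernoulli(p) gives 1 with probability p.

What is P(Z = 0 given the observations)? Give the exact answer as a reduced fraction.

Enumerate traces; 36 have nonzero weight after conditioning:
  (Z=0, Y=0, W=0, X=1) weight 1/54
  (Z=0, Y=0, W=0, X=2) weight 1/54
  (Z=0, Y=0, W=0, X=3) weight 1/54
  (Z=0, Y=1, W=0, X=1) weight 1/54
  (Z=0, Y=1, W=0, X=2) weight 1/54
  (Z=0, Y=1, W=0, X=3) weight 1/54
  (Z=0, Y=2, W=0, X=1) weight 1/54
  (Z=0, Y=2, W=0, X=2) weight 1/54
  (Z=1, Y=0, W=1, X=1) weight 1/108
  (Z=2, Y=0, W=0, X=1) weight 1/72
  … 26 more
Group by Z:
  weight(Z=0) = 2/9
  weight(Z=1) = 1/9
  weight(Z=2) = 1/6
Total weight = 2/9 + 1/9 + 1/6 = 1/2
P(Z=0 | obs) = 2/9 / 1/2 = 4/9
P(Z=1 | obs) = 1/9 / 1/2 = 2/9
P(Z=2 | obs) = 1/6 / 1/2 = 1/3

P(Z = 0 | obs) = 4/9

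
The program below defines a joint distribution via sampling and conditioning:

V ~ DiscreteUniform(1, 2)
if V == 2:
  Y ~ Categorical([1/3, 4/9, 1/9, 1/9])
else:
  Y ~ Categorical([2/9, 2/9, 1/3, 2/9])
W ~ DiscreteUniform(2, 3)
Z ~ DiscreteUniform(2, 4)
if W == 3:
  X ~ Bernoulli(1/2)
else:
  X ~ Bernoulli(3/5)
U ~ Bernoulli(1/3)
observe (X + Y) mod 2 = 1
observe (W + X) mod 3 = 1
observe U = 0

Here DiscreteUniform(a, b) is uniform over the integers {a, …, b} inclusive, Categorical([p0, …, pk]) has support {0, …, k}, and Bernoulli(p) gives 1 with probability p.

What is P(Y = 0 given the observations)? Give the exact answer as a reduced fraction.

Enumerate traces; 12 have nonzero weight after conditioning:
  (V=1, Y=0, W=3, Z=2, X=1, U=0) weight 1/162
  (V=1, Y=0, W=3, Z=3, X=1, U=0) weight 1/162
  (V=1, Y=0, W=3, Z=4, X=1, U=0) weight 1/162
  (V=1, Y=2, W=3, Z=2, X=1, U=0) weight 1/108
  (V=1, Y=2, W=3, Z=3, X=1, U=0) weight 1/108
  (V=1, Y=2, W=3, Z=4, X=1, U=0) weight 1/108
  (V=2, Y=0, W=3, Z=2, X=1, U=0) weight 1/108
  (V=2, Y=0, W=3, Z=3, X=1, U=0) weight 1/108
  … 4 more
Group by Y:
  weight(Y=0) = 5/108
  weight(Y=2) = 1/27
Total weight = 5/108 + 1/27 = 1/12
P(Y=0 | obs) = 5/108 / 1/12 = 5/9
P(Y=2 | obs) = 1/27 / 1/12 = 4/9

P(Y = 0 | obs) = 5/9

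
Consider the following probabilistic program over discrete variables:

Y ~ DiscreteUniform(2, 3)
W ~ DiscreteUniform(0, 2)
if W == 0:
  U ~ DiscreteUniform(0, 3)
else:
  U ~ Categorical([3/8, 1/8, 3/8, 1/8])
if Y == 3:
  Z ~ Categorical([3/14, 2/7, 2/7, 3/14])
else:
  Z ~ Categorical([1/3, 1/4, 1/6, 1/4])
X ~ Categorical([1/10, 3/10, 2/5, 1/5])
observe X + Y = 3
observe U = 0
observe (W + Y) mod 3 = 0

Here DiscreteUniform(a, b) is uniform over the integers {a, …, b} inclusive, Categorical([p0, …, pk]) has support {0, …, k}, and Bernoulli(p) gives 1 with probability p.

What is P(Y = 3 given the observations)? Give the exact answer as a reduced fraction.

Enumerate traces; 8 have nonzero weight after conditioning:
  (Y=2, W=1, U=0, Z=0, X=1) weight 1/160
  (Y=2, W=1, U=0, Z=1, X=1) weight 3/640
  (Y=2, W=1, U=0, Z=2, X=1) weight 1/320
  (Y=2, W=1, U=0, Z=3, X=1) weight 3/640
  (Y=3, W=0, U=0, Z=0, X=0) weight 1/1120
  (Y=3, W=0, U=0, Z=1, X=0) weight 1/840
  (Y=3, W=0, U=0, Z=2, X=0) weight 1/840
  (Y=3, W=0, U=0, Z=3, X=0) weight 1/1120
Group by Y:
  weight(Y=2) = 3/160
  weight(Y=3) = 1/240
Total weight = 3/160 + 1/240 = 11/480
P(Y=2 | obs) = 3/160 / 11/480 = 9/11
P(Y=3 | obs) = 1/240 / 11/480 = 2/11

P(Y = 3 | obs) = 2/11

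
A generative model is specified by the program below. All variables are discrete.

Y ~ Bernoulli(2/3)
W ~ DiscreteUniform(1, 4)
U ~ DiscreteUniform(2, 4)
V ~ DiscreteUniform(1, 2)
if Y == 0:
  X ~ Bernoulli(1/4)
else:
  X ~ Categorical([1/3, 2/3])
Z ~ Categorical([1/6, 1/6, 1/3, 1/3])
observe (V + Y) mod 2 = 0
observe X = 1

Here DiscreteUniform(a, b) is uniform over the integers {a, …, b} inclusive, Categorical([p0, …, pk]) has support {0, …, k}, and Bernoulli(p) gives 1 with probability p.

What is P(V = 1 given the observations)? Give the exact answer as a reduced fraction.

P(V = 1 | obs) = 16/19

Enumerate traces; 96 have nonzero weight after conditioning:
  (Y=0, W=1, U=2, V=2, X=1, Z=0) weight 1/1728
  (Y=0, W=1, U=2, V=2, X=1, Z=1) weight 1/1728
  (Y=0, W=1, U=2, V=2, X=1, Z=2) weight 1/864
  (Y=0, W=1, U=2, V=2, X=1, Z=3) weight 1/864
  (Y=0, W=1, U=3, V=2, X=1, Z=0) weight 1/1728
  (Y=0, W=1, U=3, V=2, X=1, Z=1) weight 1/1728
  (Y=0, W=1, U=3, V=2, X=1, Z=2) weight 1/864
  (Y=0, W=1, U=3, V=2, X=1, Z=3) weight 1/864
  (Y=1, W=1, U=2, V=1, X=1, Z=0) weight 1/324
  … 87 more
Group by V:
  weight(V=1) = 2/9
  weight(V=2) = 1/24
Total weight = 2/9 + 1/24 = 19/72
P(V=1 | obs) = 2/9 / 19/72 = 16/19
P(V=2 | obs) = 1/24 / 19/72 = 3/19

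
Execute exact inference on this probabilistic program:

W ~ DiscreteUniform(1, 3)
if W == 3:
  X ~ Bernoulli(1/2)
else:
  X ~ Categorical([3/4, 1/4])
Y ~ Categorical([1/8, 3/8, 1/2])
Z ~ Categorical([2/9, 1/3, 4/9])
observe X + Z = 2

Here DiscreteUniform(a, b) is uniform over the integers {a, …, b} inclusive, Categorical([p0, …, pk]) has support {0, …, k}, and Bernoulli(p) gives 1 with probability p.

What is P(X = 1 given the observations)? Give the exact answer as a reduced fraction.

P(X = 1 | obs) = 3/11

Enumerate traces; 18 have nonzero weight after conditioning:
  (W=1, X=0, Y=0, Z=2) weight 1/72
  (W=1, X=0, Y=1, Z=2) weight 1/24
  (W=1, X=0, Y=2, Z=2) weight 1/18
  (W=1, X=1, Y=0, Z=1) weight 1/288
  (W=1, X=1, Y=1, Z=1) weight 1/96
  (W=1, X=1, Y=2, Z=1) weight 1/72
  (W=2, X=0, Y=0, Z=2) weight 1/72
  (W=2, X=0, Y=1, Z=2) weight 1/24
  … 10 more
Group by X:
  weight(X=0) = 8/27
  weight(X=1) = 1/9
Total weight = 8/27 + 1/9 = 11/27
P(X=0 | obs) = 8/27 / 11/27 = 8/11
P(X=1 | obs) = 1/9 / 11/27 = 3/11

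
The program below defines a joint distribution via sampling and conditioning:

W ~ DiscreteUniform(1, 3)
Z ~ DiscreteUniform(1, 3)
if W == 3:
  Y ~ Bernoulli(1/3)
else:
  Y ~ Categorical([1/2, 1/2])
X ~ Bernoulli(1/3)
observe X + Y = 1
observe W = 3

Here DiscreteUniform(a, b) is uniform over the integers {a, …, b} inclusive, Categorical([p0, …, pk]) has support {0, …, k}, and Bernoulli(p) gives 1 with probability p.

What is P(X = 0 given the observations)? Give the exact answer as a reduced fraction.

Enumerate traces; 6 have nonzero weight after conditioning:
  (W=3, Z=1, Y=0, X=1) weight 2/81
  (W=3, Z=1, Y=1, X=0) weight 2/81
  (W=3, Z=2, Y=0, X=1) weight 2/81
  (W=3, Z=2, Y=1, X=0) weight 2/81
  (W=3, Z=3, Y=0, X=1) weight 2/81
  (W=3, Z=3, Y=1, X=0) weight 2/81
Group by X:
  weight(X=0) = 2/27
  weight(X=1) = 2/27
Total weight = 2/27 + 2/27 = 4/27
P(X=0 | obs) = 2/27 / 4/27 = 1/2
P(X=1 | obs) = 2/27 / 4/27 = 1/2

P(X = 0 | obs) = 1/2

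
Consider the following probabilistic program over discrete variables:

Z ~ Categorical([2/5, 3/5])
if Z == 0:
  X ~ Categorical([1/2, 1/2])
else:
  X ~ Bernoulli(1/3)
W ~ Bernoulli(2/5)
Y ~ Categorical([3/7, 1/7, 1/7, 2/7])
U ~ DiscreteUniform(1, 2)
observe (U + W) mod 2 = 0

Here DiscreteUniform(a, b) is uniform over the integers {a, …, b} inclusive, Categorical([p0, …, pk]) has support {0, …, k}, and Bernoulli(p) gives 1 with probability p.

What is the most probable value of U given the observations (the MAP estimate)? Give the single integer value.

Enumerate traces; 32 have nonzero weight after conditioning:
  (Z=0, X=0, W=0, Y=0, U=2) weight 9/350
  (Z=0, X=0, W=0, Y=1, U=2) weight 3/350
  (Z=0, X=0, W=0, Y=2, U=2) weight 3/350
  (Z=0, X=0, W=0, Y=3, U=2) weight 3/175
  (Z=0, X=0, W=1, Y=0, U=1) weight 3/175
  (Z=0, X=0, W=1, Y=1, U=1) weight 1/175
  (Z=0, X=0, W=1, Y=2, U=1) weight 1/175
  (Z=0, X=0, W=1, Y=3, U=1) weight 2/175
  … 24 more
Group by U:
  weight(U=1) = 1/5
  weight(U=2) = 3/10
Total weight = 1/5 + 3/10 = 1/2
P(U=1 | obs) = 1/5 / 1/2 = 2/5
P(U=2 | obs) = 3/10 / 1/2 = 3/5
argmax = 2

argmax_v P(U = v | obs) = 2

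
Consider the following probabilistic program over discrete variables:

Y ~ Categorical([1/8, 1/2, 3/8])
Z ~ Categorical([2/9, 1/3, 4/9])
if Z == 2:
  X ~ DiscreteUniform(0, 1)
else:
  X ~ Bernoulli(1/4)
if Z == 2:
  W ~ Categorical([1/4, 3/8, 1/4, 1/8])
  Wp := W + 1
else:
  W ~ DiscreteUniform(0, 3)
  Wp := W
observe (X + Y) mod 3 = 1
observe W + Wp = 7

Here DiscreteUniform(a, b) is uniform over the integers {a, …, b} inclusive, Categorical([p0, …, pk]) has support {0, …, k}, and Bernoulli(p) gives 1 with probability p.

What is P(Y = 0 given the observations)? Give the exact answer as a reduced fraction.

Enumerate traces; 2 have nonzero weight after conditioning:
  (Y=0, Z=2, X=1, W=3) weight 1/288
  (Y=1, Z=2, X=0, W=3) weight 1/72
Group by Y:
  weight(Y=0) = 1/288
  weight(Y=1) = 1/72
Total weight = 1/288 + 1/72 = 5/288
P(Y=0 | obs) = 1/288 / 5/288 = 1/5
P(Y=1 | obs) = 1/72 / 5/288 = 4/5

P(Y = 0 | obs) = 1/5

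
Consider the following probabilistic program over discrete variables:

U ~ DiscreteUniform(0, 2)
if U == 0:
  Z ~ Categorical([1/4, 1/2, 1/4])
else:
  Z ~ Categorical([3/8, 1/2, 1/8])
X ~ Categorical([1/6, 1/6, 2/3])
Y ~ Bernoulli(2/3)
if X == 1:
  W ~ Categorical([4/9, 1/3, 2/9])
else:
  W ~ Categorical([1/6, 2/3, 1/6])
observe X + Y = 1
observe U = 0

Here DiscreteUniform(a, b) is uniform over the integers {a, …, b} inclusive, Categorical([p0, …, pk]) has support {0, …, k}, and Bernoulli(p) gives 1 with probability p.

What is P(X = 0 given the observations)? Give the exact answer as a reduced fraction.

P(X = 0 | obs) = 2/3

Enumerate traces; 18 have nonzero weight after conditioning:
  (U=0, Z=0, X=0, Y=1, W=0) weight 1/648
  (U=0, Z=0, X=0, Y=1, W=1) weight 1/162
  (U=0, Z=0, X=0, Y=1, W=2) weight 1/648
  (U=0, Z=0, X=1, Y=0, W=0) weight 1/486
  (U=0, Z=0, X=1, Y=0, W=1) weight 1/648
  (U=0, Z=0, X=1, Y=0, W=2) weight 1/972
  (U=0, Z=1, X=0, Y=1, W=0) weight 1/324
  (U=0, Z=1, X=0, Y=1, W=1) weight 1/81
  … 10 more
Group by X:
  weight(X=0) = 1/27
  weight(X=1) = 1/54
Total weight = 1/27 + 1/54 = 1/18
P(X=0 | obs) = 1/27 / 1/18 = 2/3
P(X=1 | obs) = 1/54 / 1/18 = 1/3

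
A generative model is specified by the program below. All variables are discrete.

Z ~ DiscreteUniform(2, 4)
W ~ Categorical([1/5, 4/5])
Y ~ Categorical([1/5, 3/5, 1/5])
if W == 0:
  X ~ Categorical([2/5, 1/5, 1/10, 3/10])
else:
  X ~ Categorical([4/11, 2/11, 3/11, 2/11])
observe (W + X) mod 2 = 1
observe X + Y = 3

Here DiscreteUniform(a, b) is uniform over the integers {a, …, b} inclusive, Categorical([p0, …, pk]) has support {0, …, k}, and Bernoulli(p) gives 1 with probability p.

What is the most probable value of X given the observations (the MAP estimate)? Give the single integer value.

Enumerate traces; 9 have nonzero weight after conditioning:
  (Z=2, W=0, Y=0, X=3) weight 1/250
  (Z=2, W=0, Y=2, X=1) weight 1/375
  (Z=2, W=1, Y=1, X=2) weight 12/275
  (Z=3, W=0, Y=0, X=3) weight 1/250
  (Z=3, W=0, Y=2, X=1) weight 1/375
  (Z=3, W=1, Y=1, X=2) weight 12/275
  (Z=4, W=0, Y=0, X=3) weight 1/250
  (Z=4, W=0, Y=2, X=1) weight 1/375
  … 1 more
Group by X:
  weight(X=1) = 1/125
  weight(X=2) = 36/275
  weight(X=3) = 3/250
Total weight = 1/125 + 36/275 + 3/250 = 83/550
P(X=1 | obs) = 1/125 / 83/550 = 22/415
P(X=2 | obs) = 36/275 / 83/550 = 72/83
P(X=3 | obs) = 3/250 / 83/550 = 33/415
argmax = 2

argmax_v P(X = v | obs) = 2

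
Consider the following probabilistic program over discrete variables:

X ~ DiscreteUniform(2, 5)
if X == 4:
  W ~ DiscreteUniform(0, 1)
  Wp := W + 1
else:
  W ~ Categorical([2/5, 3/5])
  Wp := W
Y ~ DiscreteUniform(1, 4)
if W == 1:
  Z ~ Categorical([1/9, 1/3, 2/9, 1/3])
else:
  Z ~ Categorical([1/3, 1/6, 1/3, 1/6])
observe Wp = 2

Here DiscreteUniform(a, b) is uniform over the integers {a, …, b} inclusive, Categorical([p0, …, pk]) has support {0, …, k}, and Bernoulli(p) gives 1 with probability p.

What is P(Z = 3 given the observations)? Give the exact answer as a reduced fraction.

P(Z = 3 | obs) = 1/3

Enumerate traces; 16 have nonzero weight after conditioning:
  (X=4, W=1, Y=1, Z=0) weight 1/288
  (X=4, W=1, Y=1, Z=1) weight 1/96
  (X=4, W=1, Y=1, Z=2) weight 1/144
  (X=4, W=1, Y=1, Z=3) weight 1/96
  (X=4, W=1, Y=2, Z=0) weight 1/288
  (X=4, W=1, Y=2, Z=1) weight 1/96
  (X=4, W=1, Y=2, Z=2) weight 1/144
  (X=4, W=1, Y=2, Z=3) weight 1/96
  … 8 more
Group by Z:
  weight(Z=0) = 1/72
  weight(Z=1) = 1/24
  weight(Z=2) = 1/36
  weight(Z=3) = 1/24
Total weight = 1/72 + 1/24 + 1/36 + 1/24 = 1/8
P(Z=0 | obs) = 1/72 / 1/8 = 1/9
P(Z=1 | obs) = 1/24 / 1/8 = 1/3
P(Z=2 | obs) = 1/36 / 1/8 = 2/9
P(Z=3 | obs) = 1/24 / 1/8 = 1/3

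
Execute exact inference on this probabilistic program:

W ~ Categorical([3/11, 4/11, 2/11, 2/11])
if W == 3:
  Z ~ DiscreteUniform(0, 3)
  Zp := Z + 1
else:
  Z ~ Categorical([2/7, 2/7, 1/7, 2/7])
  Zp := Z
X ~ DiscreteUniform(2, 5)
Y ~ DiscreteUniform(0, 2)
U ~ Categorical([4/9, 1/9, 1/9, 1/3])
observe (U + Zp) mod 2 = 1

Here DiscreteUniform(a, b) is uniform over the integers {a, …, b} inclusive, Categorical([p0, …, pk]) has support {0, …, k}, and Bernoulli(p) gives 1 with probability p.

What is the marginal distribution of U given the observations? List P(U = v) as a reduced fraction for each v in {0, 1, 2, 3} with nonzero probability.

Enumerate traces; 384 have nonzero weight after conditioning:
  (W=0, Z=0, X=2, Y=0, U=1) weight 1/1386
  (W=0, Z=0, X=2, Y=0, U=3) weight 1/462
  (W=0, Z=0, X=2, Y=1, U=1) weight 1/1386
  (W=0, Z=0, X=2, Y=1, U=3) weight 1/462
  (W=0, Z=0, X=2, Y=2, U=1) weight 1/1386
  (W=0, Z=0, X=2, Y=2, U=3) weight 1/462
  (W=0, Z=0, X=3, Y=0, U=1) weight 1/1386
  (W=0, Z=0, X=3, Y=0, U=3) weight 1/462
  (W=0, Z=1, X=2, Y=0, U=0) weight 2/693
  (W=0, Z=1, X=2, Y=0, U=2) weight 1/1386
  … 374 more
Group by U:
  weight(U=0) = 172/693
  weight(U=1) = 34/693
  weight(U=2) = 43/693
  weight(U=3) = 34/231
Total weight = 172/693 + 34/693 + 43/693 + 34/231 = 39/77
P(U=0 | obs) = 172/693 / 39/77 = 172/351
P(U=1 | obs) = 34/693 / 39/77 = 34/351
P(U=2 | obs) = 43/693 / 39/77 = 43/351
P(U=3 | obs) = 34/231 / 39/77 = 34/117

P(U=0) = 172/351, P(U=1) = 34/351, P(U=2) = 43/351, P(U=3) = 34/117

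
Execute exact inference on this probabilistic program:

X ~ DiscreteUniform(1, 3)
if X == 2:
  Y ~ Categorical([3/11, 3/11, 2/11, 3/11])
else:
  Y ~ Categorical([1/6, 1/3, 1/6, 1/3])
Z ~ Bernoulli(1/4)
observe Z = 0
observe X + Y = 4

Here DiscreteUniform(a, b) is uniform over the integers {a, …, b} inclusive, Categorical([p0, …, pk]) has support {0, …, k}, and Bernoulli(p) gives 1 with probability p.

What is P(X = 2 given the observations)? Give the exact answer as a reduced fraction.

P(X = 2 | obs) = 3/14

Enumerate traces; 3 have nonzero weight after conditioning:
  (X=1, Y=3, Z=0) weight 1/12
  (X=2, Y=2, Z=0) weight 1/22
  (X=3, Y=1, Z=0) weight 1/12
Group by X:
  weight(X=1) = 1/12
  weight(X=2) = 1/22
  weight(X=3) = 1/12
Total weight = 1/12 + 1/22 + 1/12 = 7/33
P(X=1 | obs) = 1/12 / 7/33 = 11/28
P(X=2 | obs) = 1/22 / 7/33 = 3/14
P(X=3 | obs) = 1/12 / 7/33 = 11/28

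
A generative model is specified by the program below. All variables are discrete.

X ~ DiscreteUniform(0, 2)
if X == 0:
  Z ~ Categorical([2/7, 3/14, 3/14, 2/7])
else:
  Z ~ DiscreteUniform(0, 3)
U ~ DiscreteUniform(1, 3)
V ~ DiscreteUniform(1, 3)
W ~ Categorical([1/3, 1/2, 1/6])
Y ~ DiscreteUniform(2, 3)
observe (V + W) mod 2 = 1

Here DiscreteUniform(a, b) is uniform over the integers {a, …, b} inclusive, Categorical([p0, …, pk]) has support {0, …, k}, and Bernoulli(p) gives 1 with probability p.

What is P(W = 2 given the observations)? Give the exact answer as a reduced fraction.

Enumerate traces; 360 have nonzero weight after conditioning:
  (X=0, Z=0, U=1, V=1, W=0, Y=2) weight 1/567
  (X=0, Z=0, U=1, V=1, W=0, Y=3) weight 1/567
  (X=0, Z=0, U=1, V=1, W=2, Y=2) weight 1/1134
  (X=0, Z=0, U=1, V=1, W=2, Y=3) weight 1/1134
  (X=0, Z=0, U=1, V=2, W=1, Y=2) weight 1/378
  (X=0, Z=0, U=1, V=2, W=1, Y=3) weight 1/378
  (X=0, Z=0, U=1, V=3, W=0, Y=2) weight 1/567
  (X=0, Z=0, U=1, V=3, W=0, Y=3) weight 1/567
  … 352 more
Group by W:
  weight(W=0) = 2/9
  weight(W=1) = 1/6
  weight(W=2) = 1/9
Total weight = 2/9 + 1/6 + 1/9 = 1/2
P(W=0 | obs) = 2/9 / 1/2 = 4/9
P(W=1 | obs) = 1/6 / 1/2 = 1/3
P(W=2 | obs) = 1/9 / 1/2 = 2/9

P(W = 2 | obs) = 2/9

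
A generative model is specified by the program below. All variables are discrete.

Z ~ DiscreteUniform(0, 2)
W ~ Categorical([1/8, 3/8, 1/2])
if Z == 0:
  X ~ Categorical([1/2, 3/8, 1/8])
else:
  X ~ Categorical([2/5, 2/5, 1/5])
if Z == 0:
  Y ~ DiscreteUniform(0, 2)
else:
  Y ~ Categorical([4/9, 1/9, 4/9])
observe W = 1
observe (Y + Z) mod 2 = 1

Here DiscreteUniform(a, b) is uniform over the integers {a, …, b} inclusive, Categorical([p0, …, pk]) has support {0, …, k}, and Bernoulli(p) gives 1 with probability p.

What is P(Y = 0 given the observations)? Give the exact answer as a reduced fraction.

Enumerate traces; 12 have nonzero weight after conditioning:
  (Z=0, W=1, X=0, Y=1) weight 1/48
  (Z=0, W=1, X=1, Y=1) weight 1/64
  (Z=0, W=1, X=2, Y=1) weight 1/192
  (Z=1, W=1, X=0, Y=0) weight 1/45
  (Z=1, W=1, X=0, Y=2) weight 1/45
  (Z=1, W=1, X=1, Y=0) weight 1/45
  (Z=1, W=1, X=1, Y=2) weight 1/45
  (Z=1, W=1, X=2, Y=0) weight 1/90
  … 4 more
Group by Y:
  weight(Y=0) = 1/18
  weight(Y=1) = 1/18
  weight(Y=2) = 1/18
Total weight = 1/18 + 1/18 + 1/18 = 1/6
P(Y=0 | obs) = 1/18 / 1/6 = 1/3
P(Y=1 | obs) = 1/18 / 1/6 = 1/3
P(Y=2 | obs) = 1/18 / 1/6 = 1/3

P(Y = 0 | obs) = 1/3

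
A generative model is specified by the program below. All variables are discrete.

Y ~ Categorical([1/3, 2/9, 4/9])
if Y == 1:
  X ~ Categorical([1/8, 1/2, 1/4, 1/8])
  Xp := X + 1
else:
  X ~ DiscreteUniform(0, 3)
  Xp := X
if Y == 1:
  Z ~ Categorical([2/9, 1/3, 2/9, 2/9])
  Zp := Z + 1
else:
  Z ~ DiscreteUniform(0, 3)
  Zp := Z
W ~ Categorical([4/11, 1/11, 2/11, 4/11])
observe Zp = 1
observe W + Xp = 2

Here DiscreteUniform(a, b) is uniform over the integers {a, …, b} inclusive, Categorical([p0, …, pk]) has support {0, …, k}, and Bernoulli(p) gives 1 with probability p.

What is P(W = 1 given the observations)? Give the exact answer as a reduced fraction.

Enumerate traces; 8 have nonzero weight after conditioning:
  (Y=0, X=0, Z=1, W=2) weight 1/264
  (Y=0, X=1, Z=1, W=1) weight 1/528
  (Y=0, X=2, Z=1, W=0) weight 1/132
  (Y=1, X=0, Z=0, W=1) weight 1/1782
  (Y=1, X=1, Z=0, W=0) weight 8/891
  (Y=2, X=0, Z=1, W=2) weight 1/198
  (Y=2, X=1, Z=1, W=1) weight 1/396
  (Y=2, X=2, Z=1, W=0) weight 1/99
Group by W:
  weight(W=0) = 95/3564
  weight(W=1) = 71/14256
  weight(W=2) = 7/792
Total weight = 95/3564 + 71/14256 + 7/792 = 577/14256
P(W=0 | obs) = 95/3564 / 577/14256 = 380/577
P(W=1 | obs) = 71/14256 / 577/14256 = 71/577
P(W=2 | obs) = 7/792 / 577/14256 = 126/577

P(W = 1 | obs) = 71/577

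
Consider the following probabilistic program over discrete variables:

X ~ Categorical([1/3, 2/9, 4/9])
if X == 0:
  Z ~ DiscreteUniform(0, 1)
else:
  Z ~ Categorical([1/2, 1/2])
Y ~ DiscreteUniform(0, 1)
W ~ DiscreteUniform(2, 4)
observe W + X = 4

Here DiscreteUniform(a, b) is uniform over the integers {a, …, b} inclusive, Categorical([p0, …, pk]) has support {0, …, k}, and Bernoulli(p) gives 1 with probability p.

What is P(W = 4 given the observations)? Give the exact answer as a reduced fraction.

Enumerate traces; 12 have nonzero weight after conditioning:
  (X=0, Z=0, Y=0, W=4) weight 1/36
  (X=0, Z=0, Y=1, W=4) weight 1/36
  (X=0, Z=1, Y=0, W=4) weight 1/36
  (X=0, Z=1, Y=1, W=4) weight 1/36
  (X=1, Z=0, Y=0, W=3) weight 1/54
  (X=1, Z=0, Y=1, W=3) weight 1/54
  (X=1, Z=1, Y=0, W=3) weight 1/54
  (X=1, Z=1, Y=1, W=3) weight 1/54
  (X=2, Z=0, Y=0, W=2) weight 1/27
  … 3 more
Group by W:
  weight(W=2) = 4/27
  weight(W=3) = 2/27
  weight(W=4) = 1/9
Total weight = 4/27 + 2/27 + 1/9 = 1/3
P(W=2 | obs) = 4/27 / 1/3 = 4/9
P(W=3 | obs) = 2/27 / 1/3 = 2/9
P(W=4 | obs) = 1/9 / 1/3 = 1/3

P(W = 4 | obs) = 1/3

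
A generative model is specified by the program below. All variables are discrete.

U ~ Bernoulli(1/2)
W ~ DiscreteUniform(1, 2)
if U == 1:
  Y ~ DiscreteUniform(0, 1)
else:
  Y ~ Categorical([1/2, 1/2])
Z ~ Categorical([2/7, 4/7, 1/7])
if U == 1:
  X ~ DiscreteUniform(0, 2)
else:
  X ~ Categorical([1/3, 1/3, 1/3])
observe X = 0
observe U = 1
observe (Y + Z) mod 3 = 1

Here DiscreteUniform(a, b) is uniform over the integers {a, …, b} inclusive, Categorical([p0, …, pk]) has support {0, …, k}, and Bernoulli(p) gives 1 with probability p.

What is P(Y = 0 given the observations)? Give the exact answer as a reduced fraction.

Enumerate traces; 4 have nonzero weight after conditioning:
  (U=1, W=1, Y=0, Z=1, X=0) weight 1/42
  (U=1, W=1, Y=1, Z=0, X=0) weight 1/84
  (U=1, W=2, Y=0, Z=1, X=0) weight 1/42
  (U=1, W=2, Y=1, Z=0, X=0) weight 1/84
Group by Y:
  weight(Y=0) = 1/21
  weight(Y=1) = 1/42
Total weight = 1/21 + 1/42 = 1/14
P(Y=0 | obs) = 1/21 / 1/14 = 2/3
P(Y=1 | obs) = 1/42 / 1/14 = 1/3

P(Y = 0 | obs) = 2/3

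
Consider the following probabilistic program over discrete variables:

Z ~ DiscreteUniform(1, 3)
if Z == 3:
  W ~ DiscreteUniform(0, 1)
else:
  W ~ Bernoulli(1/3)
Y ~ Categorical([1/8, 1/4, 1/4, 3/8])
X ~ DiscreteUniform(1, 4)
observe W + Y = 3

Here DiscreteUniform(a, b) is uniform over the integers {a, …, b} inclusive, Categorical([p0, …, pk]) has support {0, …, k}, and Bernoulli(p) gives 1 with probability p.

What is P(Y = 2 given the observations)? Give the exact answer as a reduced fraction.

P(Y = 2 | obs) = 14/47

Enumerate traces; 24 have nonzero weight after conditioning:
  (Z=1, W=0, Y=3, X=1) weight 1/48
  (Z=1, W=0, Y=3, X=2) weight 1/48
  (Z=1, W=0, Y=3, X=3) weight 1/48
  (Z=1, W=0, Y=3, X=4) weight 1/48
  (Z=1, W=1, Y=2, X=1) weight 1/144
  (Z=1, W=1, Y=2, X=2) weight 1/144
  (Z=1, W=1, Y=2, X=3) weight 1/144
  (Z=1, W=1, Y=2, X=4) weight 1/144
  … 16 more
Group by Y:
  weight(Y=2) = 7/72
  weight(Y=3) = 11/48
Total weight = 7/72 + 11/48 = 47/144
P(Y=2 | obs) = 7/72 / 47/144 = 14/47
P(Y=3 | obs) = 11/48 / 47/144 = 33/47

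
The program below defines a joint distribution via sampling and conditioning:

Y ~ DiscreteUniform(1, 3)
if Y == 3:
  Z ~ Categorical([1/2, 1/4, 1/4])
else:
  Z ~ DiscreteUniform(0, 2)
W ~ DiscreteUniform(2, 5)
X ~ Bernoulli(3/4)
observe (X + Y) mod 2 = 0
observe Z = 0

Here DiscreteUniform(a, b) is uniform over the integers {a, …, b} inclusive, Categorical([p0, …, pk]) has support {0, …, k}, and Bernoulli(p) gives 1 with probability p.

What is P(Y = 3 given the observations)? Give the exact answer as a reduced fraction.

Enumerate traces; 12 have nonzero weight after conditioning:
  (Y=1, Z=0, W=2, X=1) weight 1/48
  (Y=1, Z=0, W=3, X=1) weight 1/48
  (Y=1, Z=0, W=4, X=1) weight 1/48
  (Y=1, Z=0, W=5, X=1) weight 1/48
  (Y=2, Z=0, W=2, X=0) weight 1/144
  (Y=2, Z=0, W=3, X=0) weight 1/144
  (Y=2, Z=0, W=4, X=0) weight 1/144
  (Y=2, Z=0, W=5, X=0) weight 1/144
  (Y=3, Z=0, W=2, X=1) weight 1/32
  … 3 more
Group by Y:
  weight(Y=1) = 1/12
  weight(Y=2) = 1/36
  weight(Y=3) = 1/8
Total weight = 1/12 + 1/36 + 1/8 = 17/72
P(Y=1 | obs) = 1/12 / 17/72 = 6/17
P(Y=2 | obs) = 1/36 / 17/72 = 2/17
P(Y=3 | obs) = 1/8 / 17/72 = 9/17

P(Y = 3 | obs) = 9/17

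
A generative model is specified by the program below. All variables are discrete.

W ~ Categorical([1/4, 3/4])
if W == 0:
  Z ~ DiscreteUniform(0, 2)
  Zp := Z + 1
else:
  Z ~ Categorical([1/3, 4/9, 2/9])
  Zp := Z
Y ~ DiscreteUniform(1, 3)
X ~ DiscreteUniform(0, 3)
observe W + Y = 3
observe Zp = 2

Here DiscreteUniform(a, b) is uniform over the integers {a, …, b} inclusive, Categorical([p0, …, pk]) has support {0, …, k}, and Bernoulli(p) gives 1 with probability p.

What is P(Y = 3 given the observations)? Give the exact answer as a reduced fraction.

P(Y = 3 | obs) = 1/3

Enumerate traces; 8 have nonzero weight after conditioning:
  (W=0, Z=1, Y=3, X=0) weight 1/144
  (W=0, Z=1, Y=3, X=1) weight 1/144
  (W=0, Z=1, Y=3, X=2) weight 1/144
  (W=0, Z=1, Y=3, X=3) weight 1/144
  (W=1, Z=2, Y=2, X=0) weight 1/72
  (W=1, Z=2, Y=2, X=1) weight 1/72
  (W=1, Z=2, Y=2, X=2) weight 1/72
  (W=1, Z=2, Y=2, X=3) weight 1/72
Group by Y:
  weight(Y=2) = 1/18
  weight(Y=3) = 1/36
Total weight = 1/18 + 1/36 = 1/12
P(Y=2 | obs) = 1/18 / 1/12 = 2/3
P(Y=3 | obs) = 1/36 / 1/12 = 1/3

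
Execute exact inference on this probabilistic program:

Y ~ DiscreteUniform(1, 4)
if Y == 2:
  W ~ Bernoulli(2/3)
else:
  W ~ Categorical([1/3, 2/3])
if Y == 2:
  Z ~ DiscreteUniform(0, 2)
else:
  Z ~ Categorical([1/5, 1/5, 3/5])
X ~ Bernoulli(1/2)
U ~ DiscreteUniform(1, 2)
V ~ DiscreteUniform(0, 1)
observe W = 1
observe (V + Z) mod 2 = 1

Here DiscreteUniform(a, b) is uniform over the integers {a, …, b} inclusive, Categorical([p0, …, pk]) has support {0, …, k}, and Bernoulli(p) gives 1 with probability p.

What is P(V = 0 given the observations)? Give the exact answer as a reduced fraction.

Enumerate traces; 48 have nonzero weight after conditioning:
  (Y=1, W=1, Z=0, X=0, U=1, V=1) weight 1/240
  (Y=1, W=1, Z=0, X=0, U=2, V=1) weight 1/240
  (Y=1, W=1, Z=0, X=1, U=1, V=1) weight 1/240
  (Y=1, W=1, Z=0, X=1, U=2, V=1) weight 1/240
  (Y=1, W=1, Z=1, X=0, U=1, V=0) weight 1/240
  (Y=1, W=1, Z=1, X=0, U=2, V=0) weight 1/240
  (Y=1, W=1, Z=1, X=1, U=1, V=0) weight 1/240
  (Y=1, W=1, Z=1, X=1, U=2, V=0) weight 1/240
  … 40 more
Group by V:
  weight(V=0) = 7/90
  weight(V=1) = 23/90
Total weight = 7/90 + 23/90 = 1/3
P(V=0 | obs) = 7/90 / 1/3 = 7/30
P(V=1 | obs) = 23/90 / 1/3 = 23/30

P(V = 0 | obs) = 7/30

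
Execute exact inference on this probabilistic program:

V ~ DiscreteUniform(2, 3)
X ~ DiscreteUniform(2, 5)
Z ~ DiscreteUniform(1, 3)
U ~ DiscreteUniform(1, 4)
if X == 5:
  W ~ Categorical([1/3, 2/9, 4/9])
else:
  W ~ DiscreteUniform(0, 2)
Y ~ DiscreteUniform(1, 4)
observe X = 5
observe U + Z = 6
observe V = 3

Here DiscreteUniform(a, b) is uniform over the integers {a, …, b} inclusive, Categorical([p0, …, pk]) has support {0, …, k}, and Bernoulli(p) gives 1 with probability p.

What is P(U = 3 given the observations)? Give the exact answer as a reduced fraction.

Enumerate traces; 24 have nonzero weight after conditioning:
  (V=3, X=5, Z=2, U=4, W=0, Y=1) weight 1/1152
  (V=3, X=5, Z=2, U=4, W=0, Y=2) weight 1/1152
  (V=3, X=5, Z=2, U=4, W=0, Y=3) weight 1/1152
  (V=3, X=5, Z=2, U=4, W=0, Y=4) weight 1/1152
  (V=3, X=5, Z=2, U=4, W=1, Y=1) weight 1/1728
  (V=3, X=5, Z=2, U=4, W=1, Y=2) weight 1/1728
  (V=3, X=5, Z=2, U=4, W=1, Y=3) weight 1/1728
  (V=3, X=5, Z=2, U=4, W=1, Y=4) weight 1/1728
  (V=3, X=5, Z=3, U=3, W=0, Y=1) weight 1/1152
  … 15 more
Group by U:
  weight(U=3) = 1/96
  weight(U=4) = 1/96
Total weight = 1/96 + 1/96 = 1/48
P(U=3 | obs) = 1/96 / 1/48 = 1/2
P(U=4 | obs) = 1/96 / 1/48 = 1/2

P(U = 3 | obs) = 1/2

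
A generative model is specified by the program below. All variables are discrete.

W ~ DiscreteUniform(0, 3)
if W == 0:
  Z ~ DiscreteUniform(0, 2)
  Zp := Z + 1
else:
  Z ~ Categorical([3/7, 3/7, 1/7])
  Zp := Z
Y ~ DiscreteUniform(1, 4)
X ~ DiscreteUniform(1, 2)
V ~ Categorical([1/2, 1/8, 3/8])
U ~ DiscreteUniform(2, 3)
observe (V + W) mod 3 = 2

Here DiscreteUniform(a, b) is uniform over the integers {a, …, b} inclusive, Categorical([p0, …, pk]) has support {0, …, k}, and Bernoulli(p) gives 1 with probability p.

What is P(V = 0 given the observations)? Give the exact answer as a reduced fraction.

Enumerate traces; 192 have nonzero weight after conditioning:
  (W=0, Z=0, Y=1, X=1, V=2, U=2) weight 1/512
  (W=0, Z=0, Y=1, X=1, V=2, U=3) weight 1/512
  (W=0, Z=0, Y=1, X=2, V=2, U=2) weight 1/512
  (W=0, Z=0, Y=1, X=2, V=2, U=3) weight 1/512
  (W=0, Z=0, Y=2, X=1, V=2, U=2) weight 1/512
  (W=0, Z=0, Y=2, X=1, V=2, U=3) weight 1/512
  (W=0, Z=0, Y=2, X=2, V=2, U=2) weight 1/512
  (W=0, Z=0, Y=2, X=2, V=2, U=3) weight 1/512
  (W=1, Z=0, Y=1, X=1, V=1, U=2) weight 3/3584
  (W=2, Z=0, Y=1, X=1, V=0, U=2) weight 3/896
  … 182 more
Group by V:
  weight(V=0) = 1/8
  weight(V=1) = 1/32
  weight(V=2) = 3/16
Total weight = 1/8 + 1/32 + 3/16 = 11/32
P(V=0 | obs) = 1/8 / 11/32 = 4/11
P(V=1 | obs) = 1/32 / 11/32 = 1/11
P(V=2 | obs) = 3/16 / 11/32 = 6/11

P(V = 0 | obs) = 4/11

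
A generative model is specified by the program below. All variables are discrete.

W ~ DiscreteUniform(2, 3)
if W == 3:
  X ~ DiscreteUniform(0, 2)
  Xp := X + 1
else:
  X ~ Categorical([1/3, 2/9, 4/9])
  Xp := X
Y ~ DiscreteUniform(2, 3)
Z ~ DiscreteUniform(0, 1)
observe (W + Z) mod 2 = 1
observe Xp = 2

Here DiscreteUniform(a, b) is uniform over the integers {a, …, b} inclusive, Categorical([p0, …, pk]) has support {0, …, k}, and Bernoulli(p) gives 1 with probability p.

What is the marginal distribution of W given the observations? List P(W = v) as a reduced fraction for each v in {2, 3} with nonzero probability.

Enumerate traces; 4 have nonzero weight after conditioning:
  (W=2, X=2, Y=2, Z=1) weight 1/18
  (W=2, X=2, Y=3, Z=1) weight 1/18
  (W=3, X=1, Y=2, Z=0) weight 1/24
  (W=3, X=1, Y=3, Z=0) weight 1/24
Group by W:
  weight(W=2) = 1/9
  weight(W=3) = 1/12
Total weight = 1/9 + 1/12 = 7/36
P(W=2 | obs) = 1/9 / 7/36 = 4/7
P(W=3 | obs) = 1/12 / 7/36 = 3/7

P(W=2) = 4/7, P(W=3) = 3/7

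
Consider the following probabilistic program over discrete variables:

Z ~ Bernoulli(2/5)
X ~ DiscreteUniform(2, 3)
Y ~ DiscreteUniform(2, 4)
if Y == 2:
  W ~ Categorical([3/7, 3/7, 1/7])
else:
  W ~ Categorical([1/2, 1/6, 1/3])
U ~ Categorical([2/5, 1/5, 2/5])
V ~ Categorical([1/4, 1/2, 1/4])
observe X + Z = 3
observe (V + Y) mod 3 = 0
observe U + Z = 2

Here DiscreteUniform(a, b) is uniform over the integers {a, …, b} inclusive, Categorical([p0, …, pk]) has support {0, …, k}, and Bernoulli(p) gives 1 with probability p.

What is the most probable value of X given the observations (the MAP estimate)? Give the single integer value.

Enumerate traces; 18 have nonzero weight after conditioning:
  (Z=0, X=3, Y=2, W=0, U=2, V=1) weight 3/350
  (Z=0, X=3, Y=2, W=1, U=2, V=1) weight 3/350
  (Z=0, X=3, Y=2, W=2, U=2, V=1) weight 1/350
  (Z=0, X=3, Y=3, W=0, U=2, V=0) weight 1/200
  (Z=0, X=3, Y=3, W=1, U=2, V=0) weight 1/600
  (Z=0, X=3, Y=3, W=2, U=2, V=0) weight 1/300
  (Z=0, X=3, Y=4, W=0, U=2, V=2) weight 1/200
  (Z=0, X=3, Y=4, W=1, U=2, V=2) weight 1/600
  (Z=1, X=2, Y=2, W=0, U=1, V=1) weight 1/350
  … 9 more
Group by X:
  weight(X=2) = 1/75
  weight(X=3) = 1/25
Total weight = 1/75 + 1/25 = 4/75
P(X=2 | obs) = 1/75 / 4/75 = 1/4
P(X=3 | obs) = 1/25 / 4/75 = 3/4
argmax = 3

argmax_v P(X = v | obs) = 3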